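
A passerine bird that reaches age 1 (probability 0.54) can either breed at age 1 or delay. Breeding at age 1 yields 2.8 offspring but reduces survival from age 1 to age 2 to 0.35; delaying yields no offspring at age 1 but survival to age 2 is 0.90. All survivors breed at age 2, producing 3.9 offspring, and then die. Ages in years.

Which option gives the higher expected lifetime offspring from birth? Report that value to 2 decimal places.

breed at age 1: R₀ = 0.54 × (2.8 + 0.35 × 3.9) = 0.54 × 4.1650 = 2.2491
delay to age 2: R₀ = 0.54 × (0.90 × 3.9) = 0.54 × 3.5100 = 1.8954
Higher: breed at age 1 (2.2491).

2.25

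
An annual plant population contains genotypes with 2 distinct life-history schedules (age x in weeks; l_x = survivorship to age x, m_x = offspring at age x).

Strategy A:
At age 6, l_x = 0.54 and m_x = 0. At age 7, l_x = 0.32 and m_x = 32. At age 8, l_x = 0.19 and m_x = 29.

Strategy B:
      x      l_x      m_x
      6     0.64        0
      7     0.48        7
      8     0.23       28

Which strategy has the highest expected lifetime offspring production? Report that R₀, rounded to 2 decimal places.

15.75

Strategy A: R₀ = 0.54×0 + 0.32×32 + 0.19×29 = 15.7500
Strategy B: R₀ = 0.64×0 + 0.48×7 + 0.23×28 = 9.8000
Highest R₀: strategy A with 15.7500.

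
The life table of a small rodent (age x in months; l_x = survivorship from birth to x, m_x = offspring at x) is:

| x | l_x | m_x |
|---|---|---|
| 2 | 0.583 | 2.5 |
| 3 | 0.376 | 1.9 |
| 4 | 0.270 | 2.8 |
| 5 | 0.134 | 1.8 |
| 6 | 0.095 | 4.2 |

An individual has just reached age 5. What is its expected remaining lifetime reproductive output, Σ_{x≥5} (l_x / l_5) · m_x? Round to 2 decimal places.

l_5 = 0.134. Conditional survival from age 5 to x is l_x / l_5.
  x=5: (0.134/0.134) × 1.8 = 1.8000
  x=6: (0.095/0.134) × 4.2 = 2.9776
Sum = 1.8000 + 2.9776 = 4.7776

4.78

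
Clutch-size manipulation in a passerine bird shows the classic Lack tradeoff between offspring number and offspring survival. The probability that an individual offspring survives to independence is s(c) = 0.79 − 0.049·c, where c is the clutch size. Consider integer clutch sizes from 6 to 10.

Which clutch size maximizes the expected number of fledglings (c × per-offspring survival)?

8

Expected fledglings = c × s(c):
  c=6: 6 × 0.496 = 2.976
  c=7: 7 × 0.447 = 3.129
  c=8: 8 × 0.398 = 3.184
  c=9: 9 × 0.349 = 3.141
  c=10: 10 × 0.300 = 3.000
Maximum at c = 8 (3.184 fledglings).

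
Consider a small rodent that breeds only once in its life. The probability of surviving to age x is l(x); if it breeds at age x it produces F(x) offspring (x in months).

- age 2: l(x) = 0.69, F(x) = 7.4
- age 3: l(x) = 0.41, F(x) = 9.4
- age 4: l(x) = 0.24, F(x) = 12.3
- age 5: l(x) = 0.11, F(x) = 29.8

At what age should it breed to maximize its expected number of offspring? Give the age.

2

Expected offspring if breeding at age x = l(x) × F(x):
  age 2: 0.69 × 7.4 = 5.106
  age 3: 0.41 × 9.4 = 3.854
  age 4: 0.24 × 12.3 = 2.952
  age 5: 0.11 × 29.8 = 3.278
Maximum at age 2 (5.106).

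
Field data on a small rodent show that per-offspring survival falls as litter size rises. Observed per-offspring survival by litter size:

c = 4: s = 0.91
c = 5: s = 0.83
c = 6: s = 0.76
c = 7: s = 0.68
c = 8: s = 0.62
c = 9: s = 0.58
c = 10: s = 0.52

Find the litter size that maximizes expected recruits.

9

Expected recruits = c × s(c):
  c=4: 4 × 0.91 = 3.640
  c=5: 5 × 0.83 = 4.150
  c=6: 6 × 0.76 = 4.560
  c=7: 7 × 0.68 = 4.760
  c=8: 8 × 0.62 = 4.960
  c=9: 9 × 0.58 = 5.220
  c=10: 10 × 0.52 = 5.200
Maximum at c = 9 (5.220 recruits).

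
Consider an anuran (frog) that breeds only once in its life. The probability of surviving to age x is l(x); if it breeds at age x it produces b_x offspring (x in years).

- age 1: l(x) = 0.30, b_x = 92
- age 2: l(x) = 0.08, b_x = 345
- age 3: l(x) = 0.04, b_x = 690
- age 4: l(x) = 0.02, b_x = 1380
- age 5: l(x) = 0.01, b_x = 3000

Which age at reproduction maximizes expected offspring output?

5

Expected offspring if breeding at age x = l(x) × b_x:
  age 1: 0.30 × 92 = 27.600
  age 2: 0.08 × 345 = 27.600
  age 3: 0.04 × 690 = 27.600
  age 4: 0.02 × 1380 = 27.600
  age 5: 0.01 × 3000 = 30.000
Maximum at age 5 (30.000).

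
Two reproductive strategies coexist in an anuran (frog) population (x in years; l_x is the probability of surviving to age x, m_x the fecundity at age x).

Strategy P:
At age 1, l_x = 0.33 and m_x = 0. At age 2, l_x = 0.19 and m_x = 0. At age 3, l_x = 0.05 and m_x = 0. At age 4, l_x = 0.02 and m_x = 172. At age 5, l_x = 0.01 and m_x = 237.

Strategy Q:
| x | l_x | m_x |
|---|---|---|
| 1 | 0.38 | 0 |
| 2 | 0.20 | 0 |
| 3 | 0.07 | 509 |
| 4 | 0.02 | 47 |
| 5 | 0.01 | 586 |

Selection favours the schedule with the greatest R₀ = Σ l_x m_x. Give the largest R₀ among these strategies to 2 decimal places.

Strategy P: R₀ = 0.33×0 + 0.19×0 + 0.05×0 + 0.02×172 + 0.01×237 = 5.8100
Strategy Q: R₀ = 0.38×0 + 0.20×0 + 0.07×509 + 0.02×47 + 0.01×586 = 42.4300
Highest R₀: strategy Q with 42.4300.

42.43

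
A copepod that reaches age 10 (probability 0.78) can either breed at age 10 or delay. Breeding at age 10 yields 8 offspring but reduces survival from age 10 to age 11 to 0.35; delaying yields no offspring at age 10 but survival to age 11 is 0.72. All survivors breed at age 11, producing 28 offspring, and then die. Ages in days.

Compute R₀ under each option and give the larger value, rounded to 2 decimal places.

15.72

breed at age 10: R₀ = 0.78 × (8 + 0.35 × 28) = 0.78 × 17.8000 = 13.8840
delay to age 11: R₀ = 0.78 × (0.72 × 28) = 0.78 × 20.1600 = 15.7248
Higher: delay to age 11 (15.7248).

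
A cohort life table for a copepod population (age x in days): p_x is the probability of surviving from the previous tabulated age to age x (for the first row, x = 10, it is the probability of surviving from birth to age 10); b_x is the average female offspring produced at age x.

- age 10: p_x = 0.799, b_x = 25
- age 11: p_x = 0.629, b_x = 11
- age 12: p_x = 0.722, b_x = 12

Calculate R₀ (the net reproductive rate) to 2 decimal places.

29.86

Survivorship from birth: l_x = p_10·p_11·…·p_x.
  l_10 = 0.79900
  l_11 = 0.50257
  l_12 = 0.36286
R₀ = Σ l_x b_x:
  age 10: 0.79900 × 25 = 19.9750
  age 11: 0.50257 × 11 = 5.5283
  age 12: 0.36286 × 12 = 4.3543
R₀ = 19.9750 + 5.5283 + 4.3543 = 29.8576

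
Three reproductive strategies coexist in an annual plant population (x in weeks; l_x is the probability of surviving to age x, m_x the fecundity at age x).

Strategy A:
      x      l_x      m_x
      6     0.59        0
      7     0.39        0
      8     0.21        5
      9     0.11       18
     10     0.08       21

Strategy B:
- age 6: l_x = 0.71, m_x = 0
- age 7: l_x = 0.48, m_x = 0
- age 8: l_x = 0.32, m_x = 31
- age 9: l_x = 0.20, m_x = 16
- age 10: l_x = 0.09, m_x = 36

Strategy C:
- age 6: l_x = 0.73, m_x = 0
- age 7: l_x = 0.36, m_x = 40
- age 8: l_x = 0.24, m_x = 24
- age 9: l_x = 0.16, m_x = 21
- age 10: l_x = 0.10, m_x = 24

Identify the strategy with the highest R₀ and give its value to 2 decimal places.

Strategy A: R₀ = 0.59×0 + 0.39×0 + 0.21×5 + 0.11×18 + 0.08×21 = 4.7100
Strategy B: R₀ = 0.71×0 + 0.48×0 + 0.32×31 + 0.20×16 + 0.09×36 = 16.3600
Strategy C: R₀ = 0.73×0 + 0.36×40 + 0.24×24 + 0.16×21 + 0.10×24 = 25.9200
Highest R₀: strategy C with 25.9200.

25.92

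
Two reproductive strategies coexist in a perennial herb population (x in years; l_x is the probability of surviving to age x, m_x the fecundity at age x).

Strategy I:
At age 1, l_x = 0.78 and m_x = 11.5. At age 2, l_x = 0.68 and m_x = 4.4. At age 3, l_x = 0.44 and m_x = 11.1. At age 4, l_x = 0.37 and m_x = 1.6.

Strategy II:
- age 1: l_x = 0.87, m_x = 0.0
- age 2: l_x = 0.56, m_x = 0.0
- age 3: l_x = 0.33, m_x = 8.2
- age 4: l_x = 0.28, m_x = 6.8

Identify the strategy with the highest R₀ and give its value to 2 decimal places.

Strategy I: R₀ = 0.78×11.5 + 0.68×4.4 + 0.44×11.1 + 0.37×1.6 = 17.4380
Strategy II: R₀ = 0.87×0.0 + 0.56×0.0 + 0.33×8.2 + 0.28×6.8 = 4.6100
Highest R₀: strategy I with 17.4380.

17.44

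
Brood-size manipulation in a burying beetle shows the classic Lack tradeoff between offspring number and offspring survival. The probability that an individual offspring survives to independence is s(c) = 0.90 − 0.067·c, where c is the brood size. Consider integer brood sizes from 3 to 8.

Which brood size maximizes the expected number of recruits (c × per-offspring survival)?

Expected recruits = c × s(c):
  c=3: 3 × 0.699 = 2.097
  c=4: 4 × 0.632 = 2.528
  c=5: 5 × 0.565 = 2.825
  c=6: 6 × 0.498 = 2.988
  c=7: 7 × 0.431 = 3.017
  c=8: 8 × 0.364 = 2.912
Maximum at c = 7 (3.017 recruits).

7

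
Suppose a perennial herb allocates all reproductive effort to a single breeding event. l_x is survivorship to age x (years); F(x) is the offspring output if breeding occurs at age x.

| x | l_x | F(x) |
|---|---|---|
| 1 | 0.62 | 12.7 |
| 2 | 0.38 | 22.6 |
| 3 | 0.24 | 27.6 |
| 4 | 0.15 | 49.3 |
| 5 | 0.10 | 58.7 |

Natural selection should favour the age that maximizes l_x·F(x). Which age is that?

2

Expected offspring if breeding at age x = l_x × F(x):
  age 1: 0.62 × 12.7 = 7.874
  age 2: 0.38 × 22.6 = 8.588
  age 3: 0.24 × 27.6 = 6.624
  age 4: 0.15 × 49.3 = 7.395
  age 5: 0.10 × 58.7 = 5.870
Maximum at age 2 (8.588).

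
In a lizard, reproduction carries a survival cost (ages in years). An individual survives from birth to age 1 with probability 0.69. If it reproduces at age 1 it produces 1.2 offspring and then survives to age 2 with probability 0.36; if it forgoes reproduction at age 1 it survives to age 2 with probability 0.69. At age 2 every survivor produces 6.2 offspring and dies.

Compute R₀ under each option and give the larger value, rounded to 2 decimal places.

breed at age 1: R₀ = 0.69 × (1.2 + 0.36 × 6.2) = 0.69 × 3.4320 = 2.3681
delay to age 2: R₀ = 0.69 × (0.69 × 6.2) = 0.69 × 4.2780 = 2.9518
Higher: delay to age 2 (2.9518).

2.95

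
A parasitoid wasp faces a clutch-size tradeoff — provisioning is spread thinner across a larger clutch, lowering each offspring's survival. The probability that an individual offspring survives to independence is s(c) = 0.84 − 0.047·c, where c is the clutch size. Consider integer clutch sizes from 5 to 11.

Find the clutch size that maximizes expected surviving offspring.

9

Expected surviving offspring = c × s(c):
  c=5: 5 × 0.605 = 3.025
  c=6: 6 × 0.558 = 3.348
  c=7: 7 × 0.511 = 3.577
  c=8: 8 × 0.464 = 3.712
  c=9: 9 × 0.417 = 3.753
  c=10: 10 × 0.370 = 3.700
  c=11: 11 × 0.323 = 3.553
Maximum at c = 9 (3.753 surviving offspring).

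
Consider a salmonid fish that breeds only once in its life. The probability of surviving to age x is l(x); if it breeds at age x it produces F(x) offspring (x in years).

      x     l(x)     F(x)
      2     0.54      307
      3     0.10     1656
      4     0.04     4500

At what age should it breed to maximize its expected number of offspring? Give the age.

Expected offspring if breeding at age x = l(x) × F(x):
  age 2: 0.54 × 307 = 165.780
  age 3: 0.10 × 1656 = 165.600
  age 4: 0.04 × 4500 = 180.000
Maximum at age 4 (180.000).

4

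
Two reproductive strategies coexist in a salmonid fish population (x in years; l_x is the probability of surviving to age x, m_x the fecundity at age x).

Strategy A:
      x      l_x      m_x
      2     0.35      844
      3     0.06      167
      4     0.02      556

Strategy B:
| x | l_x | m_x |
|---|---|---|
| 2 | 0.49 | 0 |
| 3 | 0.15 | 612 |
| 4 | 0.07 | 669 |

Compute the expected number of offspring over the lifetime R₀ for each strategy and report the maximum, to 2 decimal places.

Strategy A: R₀ = 0.35×844 + 0.06×167 + 0.02×556 = 316.5400
Strategy B: R₀ = 0.49×0 + 0.15×612 + 0.07×669 = 138.6300
Highest R₀: strategy A with 316.5400.

316.54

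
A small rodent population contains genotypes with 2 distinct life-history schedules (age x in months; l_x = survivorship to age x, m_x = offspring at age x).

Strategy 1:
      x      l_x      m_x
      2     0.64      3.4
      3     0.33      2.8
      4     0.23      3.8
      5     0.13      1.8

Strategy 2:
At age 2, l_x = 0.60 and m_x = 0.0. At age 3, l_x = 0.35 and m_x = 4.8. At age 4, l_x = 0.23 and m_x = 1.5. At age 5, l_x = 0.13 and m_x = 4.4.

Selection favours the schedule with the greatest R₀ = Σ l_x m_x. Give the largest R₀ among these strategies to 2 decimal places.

4.21

Strategy 1: R₀ = 0.64×3.4 + 0.33×2.8 + 0.23×3.8 + 0.13×1.8 = 4.2080
Strategy 2: R₀ = 0.60×0.0 + 0.35×4.8 + 0.23×1.5 + 0.13×4.4 = 2.5970
Highest R₀: strategy 1 with 4.2080.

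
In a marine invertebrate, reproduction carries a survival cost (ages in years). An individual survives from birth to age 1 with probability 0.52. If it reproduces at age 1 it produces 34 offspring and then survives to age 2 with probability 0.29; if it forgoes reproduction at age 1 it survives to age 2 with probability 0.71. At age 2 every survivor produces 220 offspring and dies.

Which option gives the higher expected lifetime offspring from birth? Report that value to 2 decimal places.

81.22

breed at age 1: R₀ = 0.52 × (34 + 0.29 × 220) = 0.52 × 97.8000 = 50.8560
delay to age 2: R₀ = 0.52 × (0.71 × 220) = 0.52 × 156.2000 = 81.2240
Higher: delay to age 2 (81.2240).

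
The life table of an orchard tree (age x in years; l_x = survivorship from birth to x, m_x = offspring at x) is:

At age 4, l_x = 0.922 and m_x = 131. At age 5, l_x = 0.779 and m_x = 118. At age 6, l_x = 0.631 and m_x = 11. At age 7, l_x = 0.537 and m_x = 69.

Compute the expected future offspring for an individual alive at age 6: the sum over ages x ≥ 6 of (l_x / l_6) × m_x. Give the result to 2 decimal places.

69.72

l_6 = 0.631. Conditional survival from age 6 to x is l_x / l_6.
  x=6: (0.631/0.631) × 11 = 11.0000
  x=7: (0.537/0.631) × 69 = 58.7211
Sum = 11.0000 + 58.7211 = 69.7211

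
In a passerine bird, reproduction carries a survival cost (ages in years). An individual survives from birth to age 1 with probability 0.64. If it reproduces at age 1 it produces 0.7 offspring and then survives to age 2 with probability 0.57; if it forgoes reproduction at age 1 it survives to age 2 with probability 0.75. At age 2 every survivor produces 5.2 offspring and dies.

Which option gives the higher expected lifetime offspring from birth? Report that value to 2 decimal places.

2.50

breed at age 1: R₀ = 0.64 × (0.7 + 0.57 × 5.2) = 0.64 × 3.6640 = 2.3450
delay to age 2: R₀ = 0.64 × (0.75 × 5.2) = 0.64 × 3.9000 = 2.4960
Higher: delay to age 2 (2.4960).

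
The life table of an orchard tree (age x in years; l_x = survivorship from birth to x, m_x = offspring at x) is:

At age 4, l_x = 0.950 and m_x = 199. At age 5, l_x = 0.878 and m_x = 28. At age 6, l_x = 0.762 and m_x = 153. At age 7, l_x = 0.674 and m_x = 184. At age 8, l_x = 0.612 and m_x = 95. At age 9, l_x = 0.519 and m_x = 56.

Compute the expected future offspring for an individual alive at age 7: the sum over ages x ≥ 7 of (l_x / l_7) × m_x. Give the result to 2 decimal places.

313.38

l_7 = 0.674. Conditional survival from age 7 to x is l_x / l_7.
  x=7: (0.674/0.674) × 184 = 184.0000
  x=8: (0.612/0.674) × 95 = 86.2611
  x=9: (0.519/0.674) × 56 = 43.1217
Sum = 184.0000 + 86.2611 + 43.1217 = 313.3828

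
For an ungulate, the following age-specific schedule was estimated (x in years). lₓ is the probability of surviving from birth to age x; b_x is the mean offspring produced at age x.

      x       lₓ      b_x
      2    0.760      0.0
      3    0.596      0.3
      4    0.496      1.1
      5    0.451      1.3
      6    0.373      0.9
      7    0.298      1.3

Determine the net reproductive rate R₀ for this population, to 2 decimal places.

R₀ = Σ lₓ b_x:
  age 2: 0.760 × 0.0 = 0.0000
  age 3: 0.596 × 0.3 = 0.1788
  age 4: 0.496 × 1.1 = 0.5456
  age 5: 0.451 × 1.3 = 0.5863
  age 6: 0.373 × 0.9 = 0.3357
  age 7: 0.298 × 1.3 = 0.3874
R₀ = 0.0000 + 0.1788 + 0.5456 + 0.5863 + 0.3357 + 0.3874 = 2.0338

2.03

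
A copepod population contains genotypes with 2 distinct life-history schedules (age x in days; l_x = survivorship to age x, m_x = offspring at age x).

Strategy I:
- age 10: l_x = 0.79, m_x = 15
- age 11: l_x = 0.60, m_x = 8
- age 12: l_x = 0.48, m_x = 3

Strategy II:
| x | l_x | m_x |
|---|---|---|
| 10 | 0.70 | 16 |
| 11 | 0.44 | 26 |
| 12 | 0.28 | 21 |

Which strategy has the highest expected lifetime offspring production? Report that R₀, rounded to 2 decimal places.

Strategy I: R₀ = 0.79×15 + 0.60×8 + 0.48×3 = 18.0900
Strategy II: R₀ = 0.70×16 + 0.44×26 + 0.28×21 = 28.5200
Highest R₀: strategy II with 28.5200.

28.52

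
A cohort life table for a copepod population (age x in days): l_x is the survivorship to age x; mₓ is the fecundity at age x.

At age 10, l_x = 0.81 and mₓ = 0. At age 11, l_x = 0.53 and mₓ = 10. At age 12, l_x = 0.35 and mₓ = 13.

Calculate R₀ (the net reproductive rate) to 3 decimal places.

9.850

R₀ = Σ l_x mₓ:
  age 10: 0.81 × 0 = 0.0000
  age 11: 0.53 × 10 = 5.3000
  age 12: 0.35 × 13 = 4.5500
R₀ = 0.0000 + 5.3000 + 4.5500 = 9.8500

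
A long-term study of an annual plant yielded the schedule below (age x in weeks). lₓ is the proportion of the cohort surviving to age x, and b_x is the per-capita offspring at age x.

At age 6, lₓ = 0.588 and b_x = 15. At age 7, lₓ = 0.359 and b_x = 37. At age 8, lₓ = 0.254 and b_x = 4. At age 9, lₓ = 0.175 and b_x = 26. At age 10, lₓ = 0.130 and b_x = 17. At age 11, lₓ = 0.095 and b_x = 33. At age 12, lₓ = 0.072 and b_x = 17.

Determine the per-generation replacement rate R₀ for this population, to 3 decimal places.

34.238

R₀ = Σ lₓ b_x:
  age 6: 0.588 × 15 = 8.8200
  age 7: 0.359 × 37 = 13.2830
  age 8: 0.254 × 4 = 1.0160
  age 9: 0.175 × 26 = 4.5500
  age 10: 0.130 × 17 = 2.2100
  age 11: 0.095 × 33 = 3.1350
  age 12: 0.072 × 17 = 1.2240
R₀ = 8.8200 + 13.2830 + 1.0160 + 4.5500 + 2.2100 + 3.1350 + 1.2240 = 34.2380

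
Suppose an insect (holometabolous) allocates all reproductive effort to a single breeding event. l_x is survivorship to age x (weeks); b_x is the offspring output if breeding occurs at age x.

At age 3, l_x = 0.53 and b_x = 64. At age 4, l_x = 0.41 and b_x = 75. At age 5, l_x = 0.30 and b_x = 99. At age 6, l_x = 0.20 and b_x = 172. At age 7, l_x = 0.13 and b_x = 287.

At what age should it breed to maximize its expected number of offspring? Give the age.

7

Expected offspring if breeding at age x = l_x × b_x:
  age 3: 0.53 × 64 = 33.920
  age 4: 0.41 × 75 = 30.750
  age 5: 0.30 × 99 = 29.700
  age 6: 0.20 × 172 = 34.400
  age 7: 0.13 × 287 = 37.310
Maximum at age 7 (37.310).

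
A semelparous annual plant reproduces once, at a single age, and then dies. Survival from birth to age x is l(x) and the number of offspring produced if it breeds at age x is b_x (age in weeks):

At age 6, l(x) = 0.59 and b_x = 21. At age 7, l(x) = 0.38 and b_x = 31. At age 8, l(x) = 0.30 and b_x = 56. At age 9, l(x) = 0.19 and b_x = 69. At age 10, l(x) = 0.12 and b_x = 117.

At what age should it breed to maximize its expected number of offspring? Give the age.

Expected offspring if breeding at age x = l(x) × b_x:
  age 6: 0.59 × 21 = 12.390
  age 7: 0.38 × 31 = 11.780
  age 8: 0.30 × 56 = 16.800
  age 9: 0.19 × 69 = 13.110
  age 10: 0.12 × 117 = 14.040
Maximum at age 8 (16.800).

8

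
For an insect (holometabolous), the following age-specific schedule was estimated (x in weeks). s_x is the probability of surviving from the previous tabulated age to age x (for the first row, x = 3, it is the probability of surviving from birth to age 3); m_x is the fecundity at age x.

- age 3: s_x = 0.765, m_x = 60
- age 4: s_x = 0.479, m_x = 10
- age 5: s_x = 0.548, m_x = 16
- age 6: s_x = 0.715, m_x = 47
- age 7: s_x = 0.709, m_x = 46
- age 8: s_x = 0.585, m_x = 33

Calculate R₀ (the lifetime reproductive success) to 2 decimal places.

66.17

Survivorship from birth: l_x = s_3·s_4·…·s_x.
  l_3 = 0.76500
  l_4 = 0.36644
  l_5 = 0.20081
  l_6 = 0.14358
  l_7 = 0.10180
  l_8 = 0.05955
R₀ = Σ l_x m_x:
  age 3: 0.76500 × 60 = 45.9000
  age 4: 0.36644 × 10 = 3.6644
  age 5: 0.20081 × 16 = 3.2130
  age 6: 0.14358 × 47 = 6.7483
  age 7: 0.10180 × 46 = 4.6828
  age 8: 0.05955 × 33 = 1.9651
R₀ = 45.9000 + 3.6644 + 3.2130 + 6.7483 + 4.6828 + 1.9651 = 66.1736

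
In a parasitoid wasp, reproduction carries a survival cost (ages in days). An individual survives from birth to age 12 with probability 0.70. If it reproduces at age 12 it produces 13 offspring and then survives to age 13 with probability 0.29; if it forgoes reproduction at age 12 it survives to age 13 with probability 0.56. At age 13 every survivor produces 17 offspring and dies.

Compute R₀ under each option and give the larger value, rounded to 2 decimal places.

12.55

breed at age 12: R₀ = 0.70 × (13 + 0.29 × 17) = 0.70 × 17.9300 = 12.5510
delay to age 13: R₀ = 0.70 × (0.56 × 17) = 0.70 × 9.5200 = 6.6640
Higher: breed at age 12 (12.5510).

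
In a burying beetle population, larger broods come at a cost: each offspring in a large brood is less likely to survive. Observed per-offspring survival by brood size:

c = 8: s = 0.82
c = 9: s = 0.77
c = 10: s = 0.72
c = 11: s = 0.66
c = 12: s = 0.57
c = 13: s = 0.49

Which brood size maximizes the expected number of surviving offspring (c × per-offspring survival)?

Expected surviving offspring = c × s(c):
  c=8: 8 × 0.82 = 6.560
  c=9: 9 × 0.77 = 6.930
  c=10: 10 × 0.72 = 7.200
  c=11: 11 × 0.66 = 7.260
  c=12: 12 × 0.57 = 6.840
  c=13: 13 × 0.49 = 6.370
Maximum at c = 11 (7.260 surviving offspring).

11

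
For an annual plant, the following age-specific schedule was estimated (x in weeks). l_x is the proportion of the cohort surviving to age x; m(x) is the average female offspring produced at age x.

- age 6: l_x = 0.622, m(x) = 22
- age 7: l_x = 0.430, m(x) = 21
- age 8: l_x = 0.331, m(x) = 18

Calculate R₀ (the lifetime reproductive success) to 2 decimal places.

R₀ = Σ l_x m(x):
  age 6: 0.622 × 22 = 13.6840
  age 7: 0.430 × 21 = 9.0300
  age 8: 0.331 × 18 = 5.9580
R₀ = 13.6840 + 9.0300 + 5.9580 = 28.6720

28.67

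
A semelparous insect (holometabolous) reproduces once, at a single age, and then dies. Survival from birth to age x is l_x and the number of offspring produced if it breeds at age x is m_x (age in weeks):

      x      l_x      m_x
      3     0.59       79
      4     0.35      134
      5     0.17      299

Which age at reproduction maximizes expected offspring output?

Expected offspring if breeding at age x = l_x × m_x:
  age 3: 0.59 × 79 = 46.610
  age 4: 0.35 × 134 = 46.900
  age 5: 0.17 × 299 = 50.830
Maximum at age 5 (50.830).

5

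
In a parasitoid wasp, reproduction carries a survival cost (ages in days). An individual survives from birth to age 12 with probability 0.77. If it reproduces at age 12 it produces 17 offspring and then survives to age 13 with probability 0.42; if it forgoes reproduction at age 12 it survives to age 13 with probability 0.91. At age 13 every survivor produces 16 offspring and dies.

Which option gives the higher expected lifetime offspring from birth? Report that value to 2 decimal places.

breed at age 12: R₀ = 0.77 × (17 + 0.42 × 16) = 0.77 × 23.7200 = 18.2644
delay to age 13: R₀ = 0.77 × (0.91 × 16) = 0.77 × 14.5600 = 11.2112
Higher: breed at age 12 (18.2644).

18.26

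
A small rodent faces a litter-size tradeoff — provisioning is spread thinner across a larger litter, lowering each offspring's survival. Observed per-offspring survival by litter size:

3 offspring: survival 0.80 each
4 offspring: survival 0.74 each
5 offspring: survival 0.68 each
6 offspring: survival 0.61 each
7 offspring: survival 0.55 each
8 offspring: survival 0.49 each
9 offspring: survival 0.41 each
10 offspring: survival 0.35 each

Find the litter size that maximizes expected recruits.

8

Expected recruits = c × s(c):
  c=3: 3 × 0.80 = 2.400
  c=4: 4 × 0.74 = 2.960
  c=5: 5 × 0.68 = 3.400
  c=6: 6 × 0.61 = 3.660
  c=7: 7 × 0.55 = 3.850
  c=8: 8 × 0.49 = 3.920
  c=9: 9 × 0.41 = 3.690
  c=10: 10 × 0.35 = 3.500
Maximum at c = 8 (3.920 recruits).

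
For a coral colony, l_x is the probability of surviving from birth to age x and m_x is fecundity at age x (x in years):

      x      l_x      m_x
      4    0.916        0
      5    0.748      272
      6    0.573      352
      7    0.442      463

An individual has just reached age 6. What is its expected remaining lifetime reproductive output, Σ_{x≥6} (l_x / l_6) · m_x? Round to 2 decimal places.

l_6 = 0.573. Conditional survival from age 6 to x is l_x / l_6.
  x=6: (0.573/0.573) × 352 = 352.0000
  x=7: (0.442/0.573) × 463 = 357.1483
Sum = 352.0000 + 357.1483 = 709.1483

709.15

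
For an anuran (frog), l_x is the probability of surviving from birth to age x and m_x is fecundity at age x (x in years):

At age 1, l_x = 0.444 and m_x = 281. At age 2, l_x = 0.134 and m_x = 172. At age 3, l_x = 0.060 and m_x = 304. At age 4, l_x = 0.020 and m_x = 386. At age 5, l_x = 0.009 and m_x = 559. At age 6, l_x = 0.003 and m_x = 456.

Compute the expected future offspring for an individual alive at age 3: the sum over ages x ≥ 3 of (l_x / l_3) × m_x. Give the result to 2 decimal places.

l_3 = 0.060. Conditional survival from age 3 to x is l_x / l_3.
  x=3: (0.060/0.060) × 304 = 304.0000
  x=4: (0.020/0.060) × 386 = 128.6667
  x=5: (0.009/0.060) × 559 = 83.8500
  x=6: (0.003/0.060) × 456 = 22.8000
Sum = 304.0000 + 128.6667 + 83.8500 + 22.8000 = 539.3167

539.32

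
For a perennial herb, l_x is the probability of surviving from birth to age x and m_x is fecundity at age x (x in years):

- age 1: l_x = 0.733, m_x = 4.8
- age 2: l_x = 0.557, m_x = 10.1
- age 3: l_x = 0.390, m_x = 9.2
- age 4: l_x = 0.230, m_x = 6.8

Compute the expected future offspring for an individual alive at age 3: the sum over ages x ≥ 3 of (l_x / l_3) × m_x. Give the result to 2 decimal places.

13.21

l_3 = 0.390. Conditional survival from age 3 to x is l_x / l_3.
  x=3: (0.390/0.390) × 9.2 = 9.2000
  x=4: (0.230/0.390) × 6.8 = 4.0103
Sum = 9.2000 + 4.0103 = 13.2103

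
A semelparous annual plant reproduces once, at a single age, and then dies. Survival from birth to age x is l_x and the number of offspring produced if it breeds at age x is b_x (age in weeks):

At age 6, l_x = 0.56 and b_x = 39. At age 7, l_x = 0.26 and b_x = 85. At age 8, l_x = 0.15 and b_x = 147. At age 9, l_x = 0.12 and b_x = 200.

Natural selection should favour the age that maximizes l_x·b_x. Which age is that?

Expected offspring if breeding at age x = l_x × b_x:
  age 6: 0.56 × 39 = 21.840
  age 7: 0.26 × 85 = 22.100
  age 8: 0.15 × 147 = 22.050
  age 9: 0.12 × 200 = 24.000
Maximum at age 9 (24.000).

9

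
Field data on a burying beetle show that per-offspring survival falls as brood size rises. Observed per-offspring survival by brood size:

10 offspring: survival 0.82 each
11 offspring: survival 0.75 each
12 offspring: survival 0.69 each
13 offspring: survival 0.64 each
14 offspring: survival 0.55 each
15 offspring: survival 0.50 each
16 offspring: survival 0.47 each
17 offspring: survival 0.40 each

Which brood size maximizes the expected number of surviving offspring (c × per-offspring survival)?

13

Expected surviving offspring = c × s(c):
  c=10: 10 × 0.82 = 8.200
  c=11: 11 × 0.75 = 8.250
  c=12: 12 × 0.69 = 8.280
  c=13: 13 × 0.64 = 8.320
  c=14: 14 × 0.55 = 7.700
  c=15: 15 × 0.50 = 7.500
  c=16: 16 × 0.47 = 7.520
  c=17: 17 × 0.40 = 6.800
Maximum at c = 13 (8.320 surviving offspring).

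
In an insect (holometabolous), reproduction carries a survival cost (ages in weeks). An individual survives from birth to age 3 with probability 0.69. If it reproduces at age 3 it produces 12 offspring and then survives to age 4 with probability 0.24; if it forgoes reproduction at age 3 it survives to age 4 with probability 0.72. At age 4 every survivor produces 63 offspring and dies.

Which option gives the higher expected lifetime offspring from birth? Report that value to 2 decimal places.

breed at age 3: R₀ = 0.69 × (12 + 0.24 × 63) = 0.69 × 27.1200 = 18.7128
delay to age 4: R₀ = 0.69 × (0.72 × 63) = 0.69 × 45.3600 = 31.2984
Higher: delay to age 4 (31.2984).

31.30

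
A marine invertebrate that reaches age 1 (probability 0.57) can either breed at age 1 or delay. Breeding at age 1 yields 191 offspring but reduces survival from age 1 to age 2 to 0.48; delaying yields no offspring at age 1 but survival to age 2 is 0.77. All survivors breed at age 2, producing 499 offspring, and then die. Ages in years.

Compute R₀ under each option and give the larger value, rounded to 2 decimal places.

245.40

breed at age 1: R₀ = 0.57 × (191 + 0.48 × 499) = 0.57 × 430.5200 = 245.3964
delay to age 2: R₀ = 0.57 × (0.77 × 499) = 0.57 × 384.2300 = 219.0111
Higher: breed at age 1 (245.3964).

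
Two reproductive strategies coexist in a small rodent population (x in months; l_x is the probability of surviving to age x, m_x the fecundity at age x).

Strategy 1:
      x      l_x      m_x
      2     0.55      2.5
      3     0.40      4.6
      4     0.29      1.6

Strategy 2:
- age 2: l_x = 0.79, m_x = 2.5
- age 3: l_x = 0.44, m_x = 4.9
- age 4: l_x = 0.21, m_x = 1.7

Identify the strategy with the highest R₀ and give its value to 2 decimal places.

Strategy 1: R₀ = 0.55×2.5 + 0.40×4.6 + 0.29×1.6 = 3.6790
Strategy 2: R₀ = 0.79×2.5 + 0.44×4.9 + 0.21×1.7 = 4.4880
Highest R₀: strategy 2 with 4.4880.

4.49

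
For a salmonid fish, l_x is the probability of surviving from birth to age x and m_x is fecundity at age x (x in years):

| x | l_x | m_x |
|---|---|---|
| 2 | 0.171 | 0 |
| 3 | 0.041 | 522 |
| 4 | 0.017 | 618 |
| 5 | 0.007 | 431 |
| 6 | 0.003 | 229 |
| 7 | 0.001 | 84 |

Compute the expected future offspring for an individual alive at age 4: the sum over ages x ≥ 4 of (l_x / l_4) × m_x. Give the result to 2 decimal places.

l_4 = 0.017. Conditional survival from age 4 to x is l_x / l_4.
  x=4: (0.017/0.017) × 618 = 618.0000
  x=5: (0.007/0.017) × 431 = 177.4706
  x=6: (0.003/0.017) × 229 = 40.4118
  x=7: (0.001/0.017) × 84 = 4.9412
Sum = 618.0000 + 177.4706 + 40.4118 + 4.9412 = 840.8235

840.82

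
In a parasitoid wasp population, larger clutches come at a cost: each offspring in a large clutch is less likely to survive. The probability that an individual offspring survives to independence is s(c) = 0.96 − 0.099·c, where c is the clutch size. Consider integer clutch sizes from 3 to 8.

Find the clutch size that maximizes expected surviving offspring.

5

Expected surviving offspring = c × s(c):
  c=3: 3 × 0.663 = 1.989
  c=4: 4 × 0.564 = 2.256
  c=5: 5 × 0.465 = 2.325
  c=6: 6 × 0.366 = 2.196
  c=7: 7 × 0.267 = 1.869
  c=8: 8 × 0.168 = 1.344
Maximum at c = 5 (2.325 surviving offspring).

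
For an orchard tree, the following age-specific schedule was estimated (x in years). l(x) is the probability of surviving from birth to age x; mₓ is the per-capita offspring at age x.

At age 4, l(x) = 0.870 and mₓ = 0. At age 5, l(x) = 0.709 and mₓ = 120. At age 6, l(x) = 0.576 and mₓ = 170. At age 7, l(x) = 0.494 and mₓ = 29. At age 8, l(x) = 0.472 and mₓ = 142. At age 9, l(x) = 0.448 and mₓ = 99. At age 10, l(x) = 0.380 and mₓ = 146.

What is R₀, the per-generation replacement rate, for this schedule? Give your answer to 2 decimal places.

R₀ = Σ l(x) mₓ:
  age 4: 0.870 × 0 = 0.0000
  age 5: 0.709 × 120 = 85.0800
  age 6: 0.576 × 170 = 97.9200
  age 7: 0.494 × 29 = 14.3260
  age 8: 0.472 × 142 = 67.0240
  age 9: 0.448 × 99 = 44.3520
  age 10: 0.380 × 146 = 55.4800
R₀ = 0.0000 + 85.0800 + 97.9200 + 14.3260 + 67.0240 + 44.3520 + 55.4800 = 364.1820

364.18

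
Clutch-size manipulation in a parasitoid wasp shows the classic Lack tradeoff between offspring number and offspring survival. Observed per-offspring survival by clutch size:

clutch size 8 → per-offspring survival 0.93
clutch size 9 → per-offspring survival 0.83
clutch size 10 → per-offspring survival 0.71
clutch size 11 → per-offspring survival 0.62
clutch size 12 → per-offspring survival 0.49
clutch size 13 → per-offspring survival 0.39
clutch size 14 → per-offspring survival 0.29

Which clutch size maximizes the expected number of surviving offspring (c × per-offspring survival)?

9

Expected surviving offspring = c × s(c):
  c=8: 8 × 0.93 = 7.440
  c=9: 9 × 0.83 = 7.470
  c=10: 10 × 0.71 = 7.100
  c=11: 11 × 0.62 = 6.820
  c=12: 12 × 0.49 = 5.880
  c=13: 13 × 0.39 = 5.070
  c=14: 14 × 0.29 = 4.060
Maximum at c = 9 (7.470 surviving offspring).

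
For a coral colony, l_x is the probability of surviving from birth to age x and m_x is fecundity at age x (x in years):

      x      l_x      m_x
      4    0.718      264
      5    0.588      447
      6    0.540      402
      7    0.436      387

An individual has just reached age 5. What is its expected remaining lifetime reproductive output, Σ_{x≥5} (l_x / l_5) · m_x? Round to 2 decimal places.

1103.14

l_5 = 0.588. Conditional survival from age 5 to x is l_x / l_5.
  x=5: (0.588/0.588) × 447 = 447.0000
  x=6: (0.540/0.588) × 402 = 369.1837
  x=7: (0.436/0.588) × 387 = 286.9592
Sum = 447.0000 + 369.1837 + 286.9592 = 1103.1429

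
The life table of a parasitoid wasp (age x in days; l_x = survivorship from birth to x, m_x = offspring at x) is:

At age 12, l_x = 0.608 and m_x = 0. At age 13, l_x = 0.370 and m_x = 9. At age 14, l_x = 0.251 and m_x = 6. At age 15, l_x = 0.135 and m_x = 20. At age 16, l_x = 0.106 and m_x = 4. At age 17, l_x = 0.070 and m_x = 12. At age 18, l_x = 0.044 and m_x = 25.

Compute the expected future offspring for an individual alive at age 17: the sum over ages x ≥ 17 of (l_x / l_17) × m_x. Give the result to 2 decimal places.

27.71

l_17 = 0.070. Conditional survival from age 17 to x is l_x / l_17.
  x=17: (0.070/0.070) × 12 = 12.0000
  x=18: (0.044/0.070) × 25 = 15.7143
Sum = 12.0000 + 15.7143 = 27.7143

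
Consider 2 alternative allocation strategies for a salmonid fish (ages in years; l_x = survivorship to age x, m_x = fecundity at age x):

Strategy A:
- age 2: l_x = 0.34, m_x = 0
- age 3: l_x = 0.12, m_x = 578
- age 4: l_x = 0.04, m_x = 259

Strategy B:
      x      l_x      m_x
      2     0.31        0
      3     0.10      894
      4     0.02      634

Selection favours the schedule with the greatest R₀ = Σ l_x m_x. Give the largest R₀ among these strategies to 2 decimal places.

102.08

Strategy A: R₀ = 0.34×0 + 0.12×578 + 0.04×259 = 79.7200
Strategy B: R₀ = 0.31×0 + 0.10×894 + 0.02×634 = 102.0800
Highest R₀: strategy B with 102.0800.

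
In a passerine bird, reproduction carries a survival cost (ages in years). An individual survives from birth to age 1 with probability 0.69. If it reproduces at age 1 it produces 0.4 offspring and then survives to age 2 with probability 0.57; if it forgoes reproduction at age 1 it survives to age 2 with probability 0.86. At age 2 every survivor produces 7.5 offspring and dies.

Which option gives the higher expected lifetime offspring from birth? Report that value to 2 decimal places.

breed at age 1: R₀ = 0.69 × (0.4 + 0.57 × 7.5) = 0.69 × 4.6750 = 3.2257
delay to age 2: R₀ = 0.69 × (0.86 × 7.5) = 0.69 × 6.4500 = 4.4505
Higher: delay to age 2 (4.4505).

4.45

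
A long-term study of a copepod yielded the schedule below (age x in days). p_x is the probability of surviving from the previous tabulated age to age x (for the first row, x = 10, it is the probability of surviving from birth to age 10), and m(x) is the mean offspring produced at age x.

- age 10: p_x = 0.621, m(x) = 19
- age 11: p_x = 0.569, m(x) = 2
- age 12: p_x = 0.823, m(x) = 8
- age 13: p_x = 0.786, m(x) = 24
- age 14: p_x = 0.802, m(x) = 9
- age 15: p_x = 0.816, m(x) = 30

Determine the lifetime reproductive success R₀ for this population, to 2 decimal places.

Survivorship from birth: l_x = p_10·p_11·…·p_x.
  l_10 = 0.62100
  l_11 = 0.35335
  l_12 = 0.29081
  l_13 = 0.22857
  l_14 = 0.18332
  l_15 = 0.14959
R₀ = Σ l_x m(x):
  age 10: 0.62100 × 19 = 11.7990
  age 11: 0.35335 × 2 = 0.7067
  age 12: 0.29081 × 8 = 2.3265
  age 13: 0.22857 × 24 = 5.4857
  age 14: 0.18332 × 9 = 1.6499
  age 15: 0.14959 × 30 = 4.4877
R₀ = 11.7990 + 0.7067 + 2.3265 + 5.4857 + 1.6499 + 4.4877 = 26.4554

26.46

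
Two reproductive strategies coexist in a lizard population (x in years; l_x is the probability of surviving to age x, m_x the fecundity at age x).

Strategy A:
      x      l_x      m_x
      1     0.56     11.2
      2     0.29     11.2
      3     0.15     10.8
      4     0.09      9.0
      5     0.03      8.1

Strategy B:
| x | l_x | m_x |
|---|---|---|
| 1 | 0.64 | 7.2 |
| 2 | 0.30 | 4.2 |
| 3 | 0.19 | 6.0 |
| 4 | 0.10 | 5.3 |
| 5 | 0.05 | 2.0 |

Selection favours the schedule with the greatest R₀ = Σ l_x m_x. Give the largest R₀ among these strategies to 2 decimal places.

12.19

Strategy A: R₀ = 0.56×11.2 + 0.29×11.2 + 0.15×10.8 + 0.09×9.0 + 0.03×8.1 = 12.1930
Strategy B: R₀ = 0.64×7.2 + 0.30×4.2 + 0.19×6.0 + 0.10×5.3 + 0.05×2.0 = 7.6380
Highest R₀: strategy A with 12.1930.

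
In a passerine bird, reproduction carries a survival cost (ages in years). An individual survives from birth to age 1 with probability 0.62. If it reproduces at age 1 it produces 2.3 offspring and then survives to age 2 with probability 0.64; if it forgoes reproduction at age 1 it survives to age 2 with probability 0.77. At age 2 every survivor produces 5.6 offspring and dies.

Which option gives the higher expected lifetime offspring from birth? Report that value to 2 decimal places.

breed at age 1: R₀ = 0.62 × (2.3 + 0.64 × 5.6) = 0.62 × 5.8840 = 3.6481
delay to age 2: R₀ = 0.62 × (0.77 × 5.6) = 0.62 × 4.3120 = 2.6734
Higher: breed at age 1 (3.6481).

3.65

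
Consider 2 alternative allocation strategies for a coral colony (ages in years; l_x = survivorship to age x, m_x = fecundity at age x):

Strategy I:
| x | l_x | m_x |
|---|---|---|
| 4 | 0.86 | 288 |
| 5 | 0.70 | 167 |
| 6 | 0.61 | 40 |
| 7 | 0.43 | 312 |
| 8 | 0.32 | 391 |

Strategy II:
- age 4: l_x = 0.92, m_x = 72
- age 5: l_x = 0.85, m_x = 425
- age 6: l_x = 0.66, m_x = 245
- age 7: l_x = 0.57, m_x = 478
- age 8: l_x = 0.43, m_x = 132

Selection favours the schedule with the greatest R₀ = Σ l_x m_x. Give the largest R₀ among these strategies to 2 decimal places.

Strategy I: R₀ = 0.86×288 + 0.70×167 + 0.61×40 + 0.43×312 + 0.32×391 = 648.2600
Strategy II: R₀ = 0.92×72 + 0.85×425 + 0.66×245 + 0.57×478 + 0.43×132 = 918.4100
Highest R₀: strategy II with 918.4100.

918.41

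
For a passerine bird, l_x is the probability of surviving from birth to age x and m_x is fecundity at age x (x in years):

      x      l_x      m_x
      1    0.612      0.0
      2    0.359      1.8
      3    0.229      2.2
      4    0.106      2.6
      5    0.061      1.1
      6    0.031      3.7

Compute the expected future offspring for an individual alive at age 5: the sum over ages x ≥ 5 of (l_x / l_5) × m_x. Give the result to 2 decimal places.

l_5 = 0.061. Conditional survival from age 5 to x is l_x / l_5.
  x=5: (0.061/0.061) × 1.1 = 1.1000
  x=6: (0.031/0.061) × 3.7 = 1.8803
Sum = 1.1000 + 1.8803 = 2.9803

2.98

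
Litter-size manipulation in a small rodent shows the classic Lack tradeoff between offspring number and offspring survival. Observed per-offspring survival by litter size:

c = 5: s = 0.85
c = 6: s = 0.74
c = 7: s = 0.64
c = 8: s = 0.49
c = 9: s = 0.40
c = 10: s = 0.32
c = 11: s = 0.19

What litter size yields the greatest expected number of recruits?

Expected recruits = c × s(c):
  c=5: 5 × 0.85 = 4.250
  c=6: 6 × 0.74 = 4.440
  c=7: 7 × 0.64 = 4.480
  c=8: 8 × 0.49 = 3.920
  c=9: 9 × 0.40 = 3.600
  c=10: 10 × 0.32 = 3.200
  c=11: 11 × 0.19 = 2.090
Maximum at c = 7 (4.480 recruits).

7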